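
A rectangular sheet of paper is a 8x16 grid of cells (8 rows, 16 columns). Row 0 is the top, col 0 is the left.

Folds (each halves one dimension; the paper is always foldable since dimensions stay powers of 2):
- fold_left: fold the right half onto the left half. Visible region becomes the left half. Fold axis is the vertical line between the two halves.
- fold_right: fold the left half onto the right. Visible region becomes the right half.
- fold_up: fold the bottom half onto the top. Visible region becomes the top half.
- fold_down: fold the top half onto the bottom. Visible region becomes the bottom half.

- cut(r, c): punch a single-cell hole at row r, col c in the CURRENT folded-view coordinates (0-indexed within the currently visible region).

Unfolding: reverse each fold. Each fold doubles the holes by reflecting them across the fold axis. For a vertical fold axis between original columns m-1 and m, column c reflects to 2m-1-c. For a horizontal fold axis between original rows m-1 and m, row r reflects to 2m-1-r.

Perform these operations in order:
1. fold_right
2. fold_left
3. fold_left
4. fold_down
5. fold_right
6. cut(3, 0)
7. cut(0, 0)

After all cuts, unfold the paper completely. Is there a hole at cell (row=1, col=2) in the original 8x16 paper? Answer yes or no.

Op 1 fold_right: fold axis v@8; visible region now rows[0,8) x cols[8,16) = 8x8
Op 2 fold_left: fold axis v@12; visible region now rows[0,8) x cols[8,12) = 8x4
Op 3 fold_left: fold axis v@10; visible region now rows[0,8) x cols[8,10) = 8x2
Op 4 fold_down: fold axis h@4; visible region now rows[4,8) x cols[8,10) = 4x2
Op 5 fold_right: fold axis v@9; visible region now rows[4,8) x cols[9,10) = 4x1
Op 6 cut(3, 0): punch at orig (7,9); cuts so far [(7, 9)]; region rows[4,8) x cols[9,10) = 4x1
Op 7 cut(0, 0): punch at orig (4,9); cuts so far [(4, 9), (7, 9)]; region rows[4,8) x cols[9,10) = 4x1
Unfold 1 (reflect across v@9): 4 holes -> [(4, 8), (4, 9), (7, 8), (7, 9)]
Unfold 2 (reflect across h@4): 8 holes -> [(0, 8), (0, 9), (3, 8), (3, 9), (4, 8), (4, 9), (7, 8), (7, 9)]
Unfold 3 (reflect across v@10): 16 holes -> [(0, 8), (0, 9), (0, 10), (0, 11), (3, 8), (3, 9), (3, 10), (3, 11), (4, 8), (4, 9), (4, 10), (4, 11), (7, 8), (7, 9), (7, 10), (7, 11)]
Unfold 4 (reflect across v@12): 32 holes -> [(0, 8), (0, 9), (0, 10), (0, 11), (0, 12), (0, 13), (0, 14), (0, 15), (3, 8), (3, 9), (3, 10), (3, 11), (3, 12), (3, 13), (3, 14), (3, 15), (4, 8), (4, 9), (4, 10), (4, 11), (4, 12), (4, 13), (4, 14), (4, 15), (7, 8), (7, 9), (7, 10), (7, 11), (7, 12), (7, 13), (7, 14), (7, 15)]
Unfold 5 (reflect across v@8): 64 holes -> [(0, 0), (0, 1), (0, 2), (0, 3), (0, 4), (0, 5), (0, 6), (0, 7), (0, 8), (0, 9), (0, 10), (0, 11), (0, 12), (0, 13), (0, 14), (0, 15), (3, 0), (3, 1), (3, 2), (3, 3), (3, 4), (3, 5), (3, 6), (3, 7), (3, 8), (3, 9), (3, 10), (3, 11), (3, 12), (3, 13), (3, 14), (3, 15), (4, 0), (4, 1), (4, 2), (4, 3), (4, 4), (4, 5), (4, 6), (4, 7), (4, 8), (4, 9), (4, 10), (4, 11), (4, 12), (4, 13), (4, 14), (4, 15), (7, 0), (7, 1), (7, 2), (7, 3), (7, 4), (7, 5), (7, 6), (7, 7), (7, 8), (7, 9), (7, 10), (7, 11), (7, 12), (7, 13), (7, 14), (7, 15)]
Holes: [(0, 0), (0, 1), (0, 2), (0, 3), (0, 4), (0, 5), (0, 6), (0, 7), (0, 8), (0, 9), (0, 10), (0, 11), (0, 12), (0, 13), (0, 14), (0, 15), (3, 0), (3, 1), (3, 2), (3, 3), (3, 4), (3, 5), (3, 6), (3, 7), (3, 8), (3, 9), (3, 10), (3, 11), (3, 12), (3, 13), (3, 14), (3, 15), (4, 0), (4, 1), (4, 2), (4, 3), (4, 4), (4, 5), (4, 6), (4, 7), (4, 8), (4, 9), (4, 10), (4, 11), (4, 12), (4, 13), (4, 14), (4, 15), (7, 0), (7, 1), (7, 2), (7, 3), (7, 4), (7, 5), (7, 6), (7, 7), (7, 8), (7, 9), (7, 10), (7, 11), (7, 12), (7, 13), (7, 14), (7, 15)]

Answer: no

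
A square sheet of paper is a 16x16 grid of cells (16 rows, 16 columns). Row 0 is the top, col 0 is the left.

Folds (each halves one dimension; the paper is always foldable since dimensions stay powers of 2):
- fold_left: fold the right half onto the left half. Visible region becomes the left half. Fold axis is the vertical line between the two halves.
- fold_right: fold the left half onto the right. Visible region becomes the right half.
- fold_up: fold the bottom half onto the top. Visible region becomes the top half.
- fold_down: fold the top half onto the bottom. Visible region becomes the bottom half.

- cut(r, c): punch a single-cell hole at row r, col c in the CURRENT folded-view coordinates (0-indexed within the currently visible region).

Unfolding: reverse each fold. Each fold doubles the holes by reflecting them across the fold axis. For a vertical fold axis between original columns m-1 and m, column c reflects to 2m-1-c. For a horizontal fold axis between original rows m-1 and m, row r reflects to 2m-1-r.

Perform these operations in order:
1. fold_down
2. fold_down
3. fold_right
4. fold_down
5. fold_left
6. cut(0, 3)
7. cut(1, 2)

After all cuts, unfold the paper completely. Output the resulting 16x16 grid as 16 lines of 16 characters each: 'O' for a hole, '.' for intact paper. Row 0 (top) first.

Op 1 fold_down: fold axis h@8; visible region now rows[8,16) x cols[0,16) = 8x16
Op 2 fold_down: fold axis h@12; visible region now rows[12,16) x cols[0,16) = 4x16
Op 3 fold_right: fold axis v@8; visible region now rows[12,16) x cols[8,16) = 4x8
Op 4 fold_down: fold axis h@14; visible region now rows[14,16) x cols[8,16) = 2x8
Op 5 fold_left: fold axis v@12; visible region now rows[14,16) x cols[8,12) = 2x4
Op 6 cut(0, 3): punch at orig (14,11); cuts so far [(14, 11)]; region rows[14,16) x cols[8,12) = 2x4
Op 7 cut(1, 2): punch at orig (15,10); cuts so far [(14, 11), (15, 10)]; region rows[14,16) x cols[8,12) = 2x4
Unfold 1 (reflect across v@12): 4 holes -> [(14, 11), (14, 12), (15, 10), (15, 13)]
Unfold 2 (reflect across h@14): 8 holes -> [(12, 10), (12, 13), (13, 11), (13, 12), (14, 11), (14, 12), (15, 10), (15, 13)]
Unfold 3 (reflect across v@8): 16 holes -> [(12, 2), (12, 5), (12, 10), (12, 13), (13, 3), (13, 4), (13, 11), (13, 12), (14, 3), (14, 4), (14, 11), (14, 12), (15, 2), (15, 5), (15, 10), (15, 13)]
Unfold 4 (reflect across h@12): 32 holes -> [(8, 2), (8, 5), (8, 10), (8, 13), (9, 3), (9, 4), (9, 11), (9, 12), (10, 3), (10, 4), (10, 11), (10, 12), (11, 2), (11, 5), (11, 10), (11, 13), (12, 2), (12, 5), (12, 10), (12, 13), (13, 3), (13, 4), (13, 11), (13, 12), (14, 3), (14, 4), (14, 11), (14, 12), (15, 2), (15, 5), (15, 10), (15, 13)]
Unfold 5 (reflect across h@8): 64 holes -> [(0, 2), (0, 5), (0, 10), (0, 13), (1, 3), (1, 4), (1, 11), (1, 12), (2, 3), (2, 4), (2, 11), (2, 12), (3, 2), (3, 5), (3, 10), (3, 13), (4, 2), (4, 5), (4, 10), (4, 13), (5, 3), (5, 4), (5, 11), (5, 12), (6, 3), (6, 4), (6, 11), (6, 12), (7, 2), (7, 5), (7, 10), (7, 13), (8, 2), (8, 5), (8, 10), (8, 13), (9, 3), (9, 4), (9, 11), (9, 12), (10, 3), (10, 4), (10, 11), (10, 12), (11, 2), (11, 5), (11, 10), (11, 13), (12, 2), (12, 5), (12, 10), (12, 13), (13, 3), (13, 4), (13, 11), (13, 12), (14, 3), (14, 4), (14, 11), (14, 12), (15, 2), (15, 5), (15, 10), (15, 13)]

Answer: ..O..O....O..O..
...OO......OO...
...OO......OO...
..O..O....O..O..
..O..O....O..O..
...OO......OO...
...OO......OO...
..O..O....O..O..
..O..O....O..O..
...OO......OO...
...OO......OO...
..O..O....O..O..
..O..O....O..O..
...OO......OO...
...OO......OO...
..O..O....O..O..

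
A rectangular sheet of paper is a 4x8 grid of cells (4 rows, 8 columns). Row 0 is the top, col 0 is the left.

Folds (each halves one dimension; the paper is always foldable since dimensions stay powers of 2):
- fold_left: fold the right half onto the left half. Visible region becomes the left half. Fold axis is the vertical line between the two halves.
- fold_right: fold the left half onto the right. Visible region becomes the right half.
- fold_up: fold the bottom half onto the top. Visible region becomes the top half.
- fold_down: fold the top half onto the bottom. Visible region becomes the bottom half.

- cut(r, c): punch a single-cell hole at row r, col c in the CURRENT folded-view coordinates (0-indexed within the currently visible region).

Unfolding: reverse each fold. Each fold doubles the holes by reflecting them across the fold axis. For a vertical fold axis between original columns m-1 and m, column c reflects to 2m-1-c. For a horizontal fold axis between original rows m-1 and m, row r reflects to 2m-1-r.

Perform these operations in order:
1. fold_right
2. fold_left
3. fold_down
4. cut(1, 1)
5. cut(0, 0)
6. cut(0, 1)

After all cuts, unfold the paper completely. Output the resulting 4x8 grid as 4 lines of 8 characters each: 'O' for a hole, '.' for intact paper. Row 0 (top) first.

Answer: .OO..OO.
OOOOOOOO
OOOOOOOO
.OO..OO.

Derivation:
Op 1 fold_right: fold axis v@4; visible region now rows[0,4) x cols[4,8) = 4x4
Op 2 fold_left: fold axis v@6; visible region now rows[0,4) x cols[4,6) = 4x2
Op 3 fold_down: fold axis h@2; visible region now rows[2,4) x cols[4,6) = 2x2
Op 4 cut(1, 1): punch at orig (3,5); cuts so far [(3, 5)]; region rows[2,4) x cols[4,6) = 2x2
Op 5 cut(0, 0): punch at orig (2,4); cuts so far [(2, 4), (3, 5)]; region rows[2,4) x cols[4,6) = 2x2
Op 6 cut(0, 1): punch at orig (2,5); cuts so far [(2, 4), (2, 5), (3, 5)]; region rows[2,4) x cols[4,6) = 2x2
Unfold 1 (reflect across h@2): 6 holes -> [(0, 5), (1, 4), (1, 5), (2, 4), (2, 5), (3, 5)]
Unfold 2 (reflect across v@6): 12 holes -> [(0, 5), (0, 6), (1, 4), (1, 5), (1, 6), (1, 7), (2, 4), (2, 5), (2, 6), (2, 7), (3, 5), (3, 6)]
Unfold 3 (reflect across v@4): 24 holes -> [(0, 1), (0, 2), (0, 5), (0, 6), (1, 0), (1, 1), (1, 2), (1, 3), (1, 4), (1, 5), (1, 6), (1, 7), (2, 0), (2, 1), (2, 2), (2, 3), (2, 4), (2, 5), (2, 6), (2, 7), (3, 1), (3, 2), (3, 5), (3, 6)]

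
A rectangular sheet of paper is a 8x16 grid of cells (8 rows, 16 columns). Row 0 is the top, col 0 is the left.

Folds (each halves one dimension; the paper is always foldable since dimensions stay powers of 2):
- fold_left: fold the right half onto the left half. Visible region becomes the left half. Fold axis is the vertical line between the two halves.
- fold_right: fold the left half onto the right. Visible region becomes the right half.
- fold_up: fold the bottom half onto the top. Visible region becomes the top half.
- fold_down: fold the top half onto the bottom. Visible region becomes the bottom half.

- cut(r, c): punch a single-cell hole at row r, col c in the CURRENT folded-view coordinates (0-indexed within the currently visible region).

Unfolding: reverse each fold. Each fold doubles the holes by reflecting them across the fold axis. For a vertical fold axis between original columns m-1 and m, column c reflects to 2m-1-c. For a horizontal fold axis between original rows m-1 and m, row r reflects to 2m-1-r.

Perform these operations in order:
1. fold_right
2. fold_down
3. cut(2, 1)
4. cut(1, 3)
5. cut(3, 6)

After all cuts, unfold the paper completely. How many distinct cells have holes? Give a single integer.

Answer: 12

Derivation:
Op 1 fold_right: fold axis v@8; visible region now rows[0,8) x cols[8,16) = 8x8
Op 2 fold_down: fold axis h@4; visible region now rows[4,8) x cols[8,16) = 4x8
Op 3 cut(2, 1): punch at orig (6,9); cuts so far [(6, 9)]; region rows[4,8) x cols[8,16) = 4x8
Op 4 cut(1, 3): punch at orig (5,11); cuts so far [(5, 11), (6, 9)]; region rows[4,8) x cols[8,16) = 4x8
Op 5 cut(3, 6): punch at orig (7,14); cuts so far [(5, 11), (6, 9), (7, 14)]; region rows[4,8) x cols[8,16) = 4x8
Unfold 1 (reflect across h@4): 6 holes -> [(0, 14), (1, 9), (2, 11), (5, 11), (6, 9), (7, 14)]
Unfold 2 (reflect across v@8): 12 holes -> [(0, 1), (0, 14), (1, 6), (1, 9), (2, 4), (2, 11), (5, 4), (5, 11), (6, 6), (6, 9), (7, 1), (7, 14)]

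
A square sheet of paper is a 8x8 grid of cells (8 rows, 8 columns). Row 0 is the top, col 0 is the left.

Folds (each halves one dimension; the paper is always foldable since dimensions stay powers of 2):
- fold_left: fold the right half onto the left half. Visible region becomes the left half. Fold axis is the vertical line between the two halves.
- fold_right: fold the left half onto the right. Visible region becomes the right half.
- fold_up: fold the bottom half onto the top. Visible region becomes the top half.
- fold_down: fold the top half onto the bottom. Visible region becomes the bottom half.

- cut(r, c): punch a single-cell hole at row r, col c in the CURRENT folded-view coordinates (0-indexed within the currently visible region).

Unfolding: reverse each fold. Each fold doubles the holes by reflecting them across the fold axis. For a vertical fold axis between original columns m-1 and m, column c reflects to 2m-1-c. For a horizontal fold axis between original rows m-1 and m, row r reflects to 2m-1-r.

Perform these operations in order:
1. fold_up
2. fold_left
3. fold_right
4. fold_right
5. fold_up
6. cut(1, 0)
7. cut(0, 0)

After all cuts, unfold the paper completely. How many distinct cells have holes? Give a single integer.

Op 1 fold_up: fold axis h@4; visible region now rows[0,4) x cols[0,8) = 4x8
Op 2 fold_left: fold axis v@4; visible region now rows[0,4) x cols[0,4) = 4x4
Op 3 fold_right: fold axis v@2; visible region now rows[0,4) x cols[2,4) = 4x2
Op 4 fold_right: fold axis v@3; visible region now rows[0,4) x cols[3,4) = 4x1
Op 5 fold_up: fold axis h@2; visible region now rows[0,2) x cols[3,4) = 2x1
Op 6 cut(1, 0): punch at orig (1,3); cuts so far [(1, 3)]; region rows[0,2) x cols[3,4) = 2x1
Op 7 cut(0, 0): punch at orig (0,3); cuts so far [(0, 3), (1, 3)]; region rows[0,2) x cols[3,4) = 2x1
Unfold 1 (reflect across h@2): 4 holes -> [(0, 3), (1, 3), (2, 3), (3, 3)]
Unfold 2 (reflect across v@3): 8 holes -> [(0, 2), (0, 3), (1, 2), (1, 3), (2, 2), (2, 3), (3, 2), (3, 3)]
Unfold 3 (reflect across v@2): 16 holes -> [(0, 0), (0, 1), (0, 2), (0, 3), (1, 0), (1, 1), (1, 2), (1, 3), (2, 0), (2, 1), (2, 2), (2, 3), (3, 0), (3, 1), (3, 2), (3, 3)]
Unfold 4 (reflect across v@4): 32 holes -> [(0, 0), (0, 1), (0, 2), (0, 3), (0, 4), (0, 5), (0, 6), (0, 7), (1, 0), (1, 1), (1, 2), (1, 3), (1, 4), (1, 5), (1, 6), (1, 7), (2, 0), (2, 1), (2, 2), (2, 3), (2, 4), (2, 5), (2, 6), (2, 7), (3, 0), (3, 1), (3, 2), (3, 3), (3, 4), (3, 5), (3, 6), (3, 7)]
Unfold 5 (reflect across h@4): 64 holes -> [(0, 0), (0, 1), (0, 2), (0, 3), (0, 4), (0, 5), (0, 6), (0, 7), (1, 0), (1, 1), (1, 2), (1, 3), (1, 4), (1, 5), (1, 6), (1, 7), (2, 0), (2, 1), (2, 2), (2, 3), (2, 4), (2, 5), (2, 6), (2, 7), (3, 0), (3, 1), (3, 2), (3, 3), (3, 4), (3, 5), (3, 6), (3, 7), (4, 0), (4, 1), (4, 2), (4, 3), (4, 4), (4, 5), (4, 6), (4, 7), (5, 0), (5, 1), (5, 2), (5, 3), (5, 4), (5, 5), (5, 6), (5, 7), (6, 0), (6, 1), (6, 2), (6, 3), (6, 4), (6, 5), (6, 6), (6, 7), (7, 0), (7, 1), (7, 2), (7, 3), (7, 4), (7, 5), (7, 6), (7, 7)]

Answer: 64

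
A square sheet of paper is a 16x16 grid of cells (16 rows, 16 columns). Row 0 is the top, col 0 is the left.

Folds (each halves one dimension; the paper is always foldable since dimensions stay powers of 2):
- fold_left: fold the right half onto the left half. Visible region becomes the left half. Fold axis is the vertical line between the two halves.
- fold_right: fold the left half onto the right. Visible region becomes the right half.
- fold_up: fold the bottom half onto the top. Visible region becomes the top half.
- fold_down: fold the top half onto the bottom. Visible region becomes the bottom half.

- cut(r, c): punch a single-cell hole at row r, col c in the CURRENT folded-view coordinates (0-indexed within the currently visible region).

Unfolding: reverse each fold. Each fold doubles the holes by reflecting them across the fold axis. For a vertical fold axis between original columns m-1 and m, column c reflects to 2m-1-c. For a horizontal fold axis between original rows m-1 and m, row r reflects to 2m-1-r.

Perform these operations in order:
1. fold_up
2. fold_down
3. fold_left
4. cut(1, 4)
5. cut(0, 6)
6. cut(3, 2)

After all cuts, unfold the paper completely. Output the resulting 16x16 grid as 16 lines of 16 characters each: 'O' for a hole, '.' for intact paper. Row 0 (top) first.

Answer: ..O..........O..
................
....O......O....
......O..O......
......O..O......
....O......O....
................
..O..........O..
..O..........O..
................
....O......O....
......O..O......
......O..O......
....O......O....
................
..O..........O..

Derivation:
Op 1 fold_up: fold axis h@8; visible region now rows[0,8) x cols[0,16) = 8x16
Op 2 fold_down: fold axis h@4; visible region now rows[4,8) x cols[0,16) = 4x16
Op 3 fold_left: fold axis v@8; visible region now rows[4,8) x cols[0,8) = 4x8
Op 4 cut(1, 4): punch at orig (5,4); cuts so far [(5, 4)]; region rows[4,8) x cols[0,8) = 4x8
Op 5 cut(0, 6): punch at orig (4,6); cuts so far [(4, 6), (5, 4)]; region rows[4,8) x cols[0,8) = 4x8
Op 6 cut(3, 2): punch at orig (7,2); cuts so far [(4, 6), (5, 4), (7, 2)]; region rows[4,8) x cols[0,8) = 4x8
Unfold 1 (reflect across v@8): 6 holes -> [(4, 6), (4, 9), (5, 4), (5, 11), (7, 2), (7, 13)]
Unfold 2 (reflect across h@4): 12 holes -> [(0, 2), (0, 13), (2, 4), (2, 11), (3, 6), (3, 9), (4, 6), (4, 9), (5, 4), (5, 11), (7, 2), (7, 13)]
Unfold 3 (reflect across h@8): 24 holes -> [(0, 2), (0, 13), (2, 4), (2, 11), (3, 6), (3, 9), (4, 6), (4, 9), (5, 4), (5, 11), (7, 2), (7, 13), (8, 2), (8, 13), (10, 4), (10, 11), (11, 6), (11, 9), (12, 6), (12, 9), (13, 4), (13, 11), (15, 2), (15, 13)]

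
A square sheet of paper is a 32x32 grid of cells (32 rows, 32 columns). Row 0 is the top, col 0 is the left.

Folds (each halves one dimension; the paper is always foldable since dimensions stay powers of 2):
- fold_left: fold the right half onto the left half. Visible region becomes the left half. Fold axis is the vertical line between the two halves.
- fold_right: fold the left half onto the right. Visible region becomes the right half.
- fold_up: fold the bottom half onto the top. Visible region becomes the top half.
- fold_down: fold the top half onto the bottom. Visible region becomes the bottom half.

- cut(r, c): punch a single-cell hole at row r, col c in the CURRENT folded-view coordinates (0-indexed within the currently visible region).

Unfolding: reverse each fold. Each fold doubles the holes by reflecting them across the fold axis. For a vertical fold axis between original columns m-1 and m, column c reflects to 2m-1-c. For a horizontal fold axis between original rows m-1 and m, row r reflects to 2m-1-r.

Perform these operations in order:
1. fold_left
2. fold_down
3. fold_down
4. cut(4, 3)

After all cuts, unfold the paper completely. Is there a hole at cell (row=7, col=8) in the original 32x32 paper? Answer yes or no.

Answer: no

Derivation:
Op 1 fold_left: fold axis v@16; visible region now rows[0,32) x cols[0,16) = 32x16
Op 2 fold_down: fold axis h@16; visible region now rows[16,32) x cols[0,16) = 16x16
Op 3 fold_down: fold axis h@24; visible region now rows[24,32) x cols[0,16) = 8x16
Op 4 cut(4, 3): punch at orig (28,3); cuts so far [(28, 3)]; region rows[24,32) x cols[0,16) = 8x16
Unfold 1 (reflect across h@24): 2 holes -> [(19, 3), (28, 3)]
Unfold 2 (reflect across h@16): 4 holes -> [(3, 3), (12, 3), (19, 3), (28, 3)]
Unfold 3 (reflect across v@16): 8 holes -> [(3, 3), (3, 28), (12, 3), (12, 28), (19, 3), (19, 28), (28, 3), (28, 28)]
Holes: [(3, 3), (3, 28), (12, 3), (12, 28), (19, 3), (19, 28), (28, 3), (28, 28)]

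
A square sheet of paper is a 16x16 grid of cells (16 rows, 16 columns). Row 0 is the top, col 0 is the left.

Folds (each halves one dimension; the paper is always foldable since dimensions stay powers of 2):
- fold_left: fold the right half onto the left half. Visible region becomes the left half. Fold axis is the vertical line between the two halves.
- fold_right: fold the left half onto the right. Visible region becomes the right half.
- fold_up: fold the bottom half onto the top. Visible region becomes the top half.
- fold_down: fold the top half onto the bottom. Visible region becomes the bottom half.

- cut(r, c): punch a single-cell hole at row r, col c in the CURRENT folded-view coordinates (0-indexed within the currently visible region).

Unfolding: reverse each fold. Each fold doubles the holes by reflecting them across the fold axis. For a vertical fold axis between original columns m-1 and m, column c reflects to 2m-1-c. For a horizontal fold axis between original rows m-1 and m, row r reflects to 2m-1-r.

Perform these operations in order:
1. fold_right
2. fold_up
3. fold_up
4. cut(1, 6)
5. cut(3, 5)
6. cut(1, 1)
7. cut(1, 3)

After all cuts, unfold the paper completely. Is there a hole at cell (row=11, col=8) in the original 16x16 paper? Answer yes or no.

Op 1 fold_right: fold axis v@8; visible region now rows[0,16) x cols[8,16) = 16x8
Op 2 fold_up: fold axis h@8; visible region now rows[0,8) x cols[8,16) = 8x8
Op 3 fold_up: fold axis h@4; visible region now rows[0,4) x cols[8,16) = 4x8
Op 4 cut(1, 6): punch at orig (1,14); cuts so far [(1, 14)]; region rows[0,4) x cols[8,16) = 4x8
Op 5 cut(3, 5): punch at orig (3,13); cuts so far [(1, 14), (3, 13)]; region rows[0,4) x cols[8,16) = 4x8
Op 6 cut(1, 1): punch at orig (1,9); cuts so far [(1, 9), (1, 14), (3, 13)]; region rows[0,4) x cols[8,16) = 4x8
Op 7 cut(1, 3): punch at orig (1,11); cuts so far [(1, 9), (1, 11), (1, 14), (3, 13)]; region rows[0,4) x cols[8,16) = 4x8
Unfold 1 (reflect across h@4): 8 holes -> [(1, 9), (1, 11), (1, 14), (3, 13), (4, 13), (6, 9), (6, 11), (6, 14)]
Unfold 2 (reflect across h@8): 16 holes -> [(1, 9), (1, 11), (1, 14), (3, 13), (4, 13), (6, 9), (6, 11), (6, 14), (9, 9), (9, 11), (9, 14), (11, 13), (12, 13), (14, 9), (14, 11), (14, 14)]
Unfold 3 (reflect across v@8): 32 holes -> [(1, 1), (1, 4), (1, 6), (1, 9), (1, 11), (1, 14), (3, 2), (3, 13), (4, 2), (4, 13), (6, 1), (6, 4), (6, 6), (6, 9), (6, 11), (6, 14), (9, 1), (9, 4), (9, 6), (9, 9), (9, 11), (9, 14), (11, 2), (11, 13), (12, 2), (12, 13), (14, 1), (14, 4), (14, 6), (14, 9), (14, 11), (14, 14)]
Holes: [(1, 1), (1, 4), (1, 6), (1, 9), (1, 11), (1, 14), (3, 2), (3, 13), (4, 2), (4, 13), (6, 1), (6, 4), (6, 6), (6, 9), (6, 11), (6, 14), (9, 1), (9, 4), (9, 6), (9, 9), (9, 11), (9, 14), (11, 2), (11, 13), (12, 2), (12, 13), (14, 1), (14, 4), (14, 6), (14, 9), (14, 11), (14, 14)]

Answer: no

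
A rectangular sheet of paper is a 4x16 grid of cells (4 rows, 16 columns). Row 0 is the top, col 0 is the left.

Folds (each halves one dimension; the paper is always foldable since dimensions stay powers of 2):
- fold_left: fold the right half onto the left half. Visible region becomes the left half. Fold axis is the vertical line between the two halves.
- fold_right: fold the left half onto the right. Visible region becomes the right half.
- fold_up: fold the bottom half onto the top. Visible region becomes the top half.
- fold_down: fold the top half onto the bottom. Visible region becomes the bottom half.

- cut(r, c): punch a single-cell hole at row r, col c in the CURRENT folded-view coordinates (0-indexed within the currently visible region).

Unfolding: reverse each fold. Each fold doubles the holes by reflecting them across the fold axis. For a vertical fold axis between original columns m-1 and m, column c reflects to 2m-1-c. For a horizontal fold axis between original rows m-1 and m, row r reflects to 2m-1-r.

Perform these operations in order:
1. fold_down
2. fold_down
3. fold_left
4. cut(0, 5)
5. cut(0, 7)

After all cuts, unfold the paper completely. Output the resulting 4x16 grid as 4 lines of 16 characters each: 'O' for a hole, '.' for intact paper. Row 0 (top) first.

Answer: .....O.OO.O.....
.....O.OO.O.....
.....O.OO.O.....
.....O.OO.O.....

Derivation:
Op 1 fold_down: fold axis h@2; visible region now rows[2,4) x cols[0,16) = 2x16
Op 2 fold_down: fold axis h@3; visible region now rows[3,4) x cols[0,16) = 1x16
Op 3 fold_left: fold axis v@8; visible region now rows[3,4) x cols[0,8) = 1x8
Op 4 cut(0, 5): punch at orig (3,5); cuts so far [(3, 5)]; region rows[3,4) x cols[0,8) = 1x8
Op 5 cut(0, 7): punch at orig (3,7); cuts so far [(3, 5), (3, 7)]; region rows[3,4) x cols[0,8) = 1x8
Unfold 1 (reflect across v@8): 4 holes -> [(3, 5), (3, 7), (3, 8), (3, 10)]
Unfold 2 (reflect across h@3): 8 holes -> [(2, 5), (2, 7), (2, 8), (2, 10), (3, 5), (3, 7), (3, 8), (3, 10)]
Unfold 3 (reflect across h@2): 16 holes -> [(0, 5), (0, 7), (0, 8), (0, 10), (1, 5), (1, 7), (1, 8), (1, 10), (2, 5), (2, 7), (2, 8), (2, 10), (3, 5), (3, 7), (3, 8), (3, 10)]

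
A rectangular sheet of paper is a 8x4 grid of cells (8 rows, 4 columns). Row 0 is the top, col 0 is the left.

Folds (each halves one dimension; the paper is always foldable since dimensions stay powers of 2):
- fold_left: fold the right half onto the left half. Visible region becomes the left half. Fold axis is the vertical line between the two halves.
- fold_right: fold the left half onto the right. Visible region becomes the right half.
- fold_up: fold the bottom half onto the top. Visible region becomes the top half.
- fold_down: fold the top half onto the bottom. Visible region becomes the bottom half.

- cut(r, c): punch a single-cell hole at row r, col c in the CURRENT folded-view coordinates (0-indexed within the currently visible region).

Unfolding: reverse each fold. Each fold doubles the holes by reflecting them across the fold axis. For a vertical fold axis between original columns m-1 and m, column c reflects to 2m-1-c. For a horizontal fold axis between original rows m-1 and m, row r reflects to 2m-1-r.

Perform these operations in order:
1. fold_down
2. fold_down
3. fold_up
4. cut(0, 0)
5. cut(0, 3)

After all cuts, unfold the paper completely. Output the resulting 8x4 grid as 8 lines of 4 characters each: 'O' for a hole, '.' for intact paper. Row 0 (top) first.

Answer: O..O
O..O
O..O
O..O
O..O
O..O
O..O
O..O

Derivation:
Op 1 fold_down: fold axis h@4; visible region now rows[4,8) x cols[0,4) = 4x4
Op 2 fold_down: fold axis h@6; visible region now rows[6,8) x cols[0,4) = 2x4
Op 3 fold_up: fold axis h@7; visible region now rows[6,7) x cols[0,4) = 1x4
Op 4 cut(0, 0): punch at orig (6,0); cuts so far [(6, 0)]; region rows[6,7) x cols[0,4) = 1x4
Op 5 cut(0, 3): punch at orig (6,3); cuts so far [(6, 0), (6, 3)]; region rows[6,7) x cols[0,4) = 1x4
Unfold 1 (reflect across h@7): 4 holes -> [(6, 0), (6, 3), (7, 0), (7, 3)]
Unfold 2 (reflect across h@6): 8 holes -> [(4, 0), (4, 3), (5, 0), (5, 3), (6, 0), (6, 3), (7, 0), (7, 3)]
Unfold 3 (reflect across h@4): 16 holes -> [(0, 0), (0, 3), (1, 0), (1, 3), (2, 0), (2, 3), (3, 0), (3, 3), (4, 0), (4, 3), (5, 0), (5, 3), (6, 0), (6, 3), (7, 0), (7, 3)]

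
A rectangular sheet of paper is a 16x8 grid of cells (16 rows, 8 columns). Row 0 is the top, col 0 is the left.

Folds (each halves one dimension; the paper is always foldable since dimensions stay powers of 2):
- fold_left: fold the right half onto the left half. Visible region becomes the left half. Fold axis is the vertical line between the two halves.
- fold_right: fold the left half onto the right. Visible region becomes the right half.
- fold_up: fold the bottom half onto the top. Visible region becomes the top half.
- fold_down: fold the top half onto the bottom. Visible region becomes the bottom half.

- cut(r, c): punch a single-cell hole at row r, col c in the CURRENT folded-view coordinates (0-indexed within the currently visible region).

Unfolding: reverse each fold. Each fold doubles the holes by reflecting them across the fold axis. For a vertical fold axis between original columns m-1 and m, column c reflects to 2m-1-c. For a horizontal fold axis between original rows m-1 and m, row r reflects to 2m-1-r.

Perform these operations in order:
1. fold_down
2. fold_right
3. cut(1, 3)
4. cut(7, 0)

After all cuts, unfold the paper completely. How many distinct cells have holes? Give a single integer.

Answer: 8

Derivation:
Op 1 fold_down: fold axis h@8; visible region now rows[8,16) x cols[0,8) = 8x8
Op 2 fold_right: fold axis v@4; visible region now rows[8,16) x cols[4,8) = 8x4
Op 3 cut(1, 3): punch at orig (9,7); cuts so far [(9, 7)]; region rows[8,16) x cols[4,8) = 8x4
Op 4 cut(7, 0): punch at orig (15,4); cuts so far [(9, 7), (15, 4)]; region rows[8,16) x cols[4,8) = 8x4
Unfold 1 (reflect across v@4): 4 holes -> [(9, 0), (9, 7), (15, 3), (15, 4)]
Unfold 2 (reflect across h@8): 8 holes -> [(0, 3), (0, 4), (6, 0), (6, 7), (9, 0), (9, 7), (15, 3), (15, 4)]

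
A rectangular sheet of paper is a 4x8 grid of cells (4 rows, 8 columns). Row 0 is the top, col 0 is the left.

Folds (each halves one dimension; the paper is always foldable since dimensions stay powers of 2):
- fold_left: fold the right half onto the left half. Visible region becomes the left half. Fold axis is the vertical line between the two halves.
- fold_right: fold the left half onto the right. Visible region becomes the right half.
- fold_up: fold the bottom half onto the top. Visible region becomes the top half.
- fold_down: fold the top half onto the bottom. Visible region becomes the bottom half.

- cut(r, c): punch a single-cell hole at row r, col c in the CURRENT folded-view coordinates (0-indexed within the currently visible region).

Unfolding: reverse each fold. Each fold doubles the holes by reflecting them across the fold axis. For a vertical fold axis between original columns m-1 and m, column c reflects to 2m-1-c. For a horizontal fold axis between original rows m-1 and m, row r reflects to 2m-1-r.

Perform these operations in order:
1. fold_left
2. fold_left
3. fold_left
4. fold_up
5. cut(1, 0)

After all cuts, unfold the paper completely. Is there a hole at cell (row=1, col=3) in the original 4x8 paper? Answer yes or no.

Op 1 fold_left: fold axis v@4; visible region now rows[0,4) x cols[0,4) = 4x4
Op 2 fold_left: fold axis v@2; visible region now rows[0,4) x cols[0,2) = 4x2
Op 3 fold_left: fold axis v@1; visible region now rows[0,4) x cols[0,1) = 4x1
Op 4 fold_up: fold axis h@2; visible region now rows[0,2) x cols[0,1) = 2x1
Op 5 cut(1, 0): punch at orig (1,0); cuts so far [(1, 0)]; region rows[0,2) x cols[0,1) = 2x1
Unfold 1 (reflect across h@2): 2 holes -> [(1, 0), (2, 0)]
Unfold 2 (reflect across v@1): 4 holes -> [(1, 0), (1, 1), (2, 0), (2, 1)]
Unfold 3 (reflect across v@2): 8 holes -> [(1, 0), (1, 1), (1, 2), (1, 3), (2, 0), (2, 1), (2, 2), (2, 3)]
Unfold 4 (reflect across v@4): 16 holes -> [(1, 0), (1, 1), (1, 2), (1, 3), (1, 4), (1, 5), (1, 6), (1, 7), (2, 0), (2, 1), (2, 2), (2, 3), (2, 4), (2, 5), (2, 6), (2, 7)]
Holes: [(1, 0), (1, 1), (1, 2), (1, 3), (1, 4), (1, 5), (1, 6), (1, 7), (2, 0), (2, 1), (2, 2), (2, 3), (2, 4), (2, 5), (2, 6), (2, 7)]

Answer: yes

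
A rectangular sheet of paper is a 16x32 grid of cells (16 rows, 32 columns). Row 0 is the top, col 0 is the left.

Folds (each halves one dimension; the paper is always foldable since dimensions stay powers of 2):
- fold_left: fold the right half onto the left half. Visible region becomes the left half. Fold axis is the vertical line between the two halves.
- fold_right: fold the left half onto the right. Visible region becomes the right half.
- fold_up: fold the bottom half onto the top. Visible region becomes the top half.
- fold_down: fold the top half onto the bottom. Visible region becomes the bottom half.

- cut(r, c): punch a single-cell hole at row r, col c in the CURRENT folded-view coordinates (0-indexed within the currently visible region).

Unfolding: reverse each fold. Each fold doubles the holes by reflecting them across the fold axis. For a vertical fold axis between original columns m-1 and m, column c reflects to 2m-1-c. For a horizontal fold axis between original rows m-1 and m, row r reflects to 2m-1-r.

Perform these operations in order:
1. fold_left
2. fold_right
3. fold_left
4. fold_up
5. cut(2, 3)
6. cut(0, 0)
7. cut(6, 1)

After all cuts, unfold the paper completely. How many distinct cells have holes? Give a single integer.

Answer: 48

Derivation:
Op 1 fold_left: fold axis v@16; visible region now rows[0,16) x cols[0,16) = 16x16
Op 2 fold_right: fold axis v@8; visible region now rows[0,16) x cols[8,16) = 16x8
Op 3 fold_left: fold axis v@12; visible region now rows[0,16) x cols[8,12) = 16x4
Op 4 fold_up: fold axis h@8; visible region now rows[0,8) x cols[8,12) = 8x4
Op 5 cut(2, 3): punch at orig (2,11); cuts so far [(2, 11)]; region rows[0,8) x cols[8,12) = 8x4
Op 6 cut(0, 0): punch at orig (0,8); cuts so far [(0, 8), (2, 11)]; region rows[0,8) x cols[8,12) = 8x4
Op 7 cut(6, 1): punch at orig (6,9); cuts so far [(0, 8), (2, 11), (6, 9)]; region rows[0,8) x cols[8,12) = 8x4
Unfold 1 (reflect across h@8): 6 holes -> [(0, 8), (2, 11), (6, 9), (9, 9), (13, 11), (15, 8)]
Unfold 2 (reflect across v@12): 12 holes -> [(0, 8), (0, 15), (2, 11), (2, 12), (6, 9), (6, 14), (9, 9), (9, 14), (13, 11), (13, 12), (15, 8), (15, 15)]
Unfold 3 (reflect across v@8): 24 holes -> [(0, 0), (0, 7), (0, 8), (0, 15), (2, 3), (2, 4), (2, 11), (2, 12), (6, 1), (6, 6), (6, 9), (6, 14), (9, 1), (9, 6), (9, 9), (9, 14), (13, 3), (13, 4), (13, 11), (13, 12), (15, 0), (15, 7), (15, 8), (15, 15)]
Unfold 4 (reflect across v@16): 48 holes -> [(0, 0), (0, 7), (0, 8), (0, 15), (0, 16), (0, 23), (0, 24), (0, 31), (2, 3), (2, 4), (2, 11), (2, 12), (2, 19), (2, 20), (2, 27), (2, 28), (6, 1), (6, 6), (6, 9), (6, 14), (6, 17), (6, 22), (6, 25), (6, 30), (9, 1), (9, 6), (9, 9), (9, 14), (9, 17), (9, 22), (9, 25), (9, 30), (13, 3), (13, 4), (13, 11), (13, 12), (13, 19), (13, 20), (13, 27), (13, 28), (15, 0), (15, 7), (15, 8), (15, 15), (15, 16), (15, 23), (15, 24), (15, 31)]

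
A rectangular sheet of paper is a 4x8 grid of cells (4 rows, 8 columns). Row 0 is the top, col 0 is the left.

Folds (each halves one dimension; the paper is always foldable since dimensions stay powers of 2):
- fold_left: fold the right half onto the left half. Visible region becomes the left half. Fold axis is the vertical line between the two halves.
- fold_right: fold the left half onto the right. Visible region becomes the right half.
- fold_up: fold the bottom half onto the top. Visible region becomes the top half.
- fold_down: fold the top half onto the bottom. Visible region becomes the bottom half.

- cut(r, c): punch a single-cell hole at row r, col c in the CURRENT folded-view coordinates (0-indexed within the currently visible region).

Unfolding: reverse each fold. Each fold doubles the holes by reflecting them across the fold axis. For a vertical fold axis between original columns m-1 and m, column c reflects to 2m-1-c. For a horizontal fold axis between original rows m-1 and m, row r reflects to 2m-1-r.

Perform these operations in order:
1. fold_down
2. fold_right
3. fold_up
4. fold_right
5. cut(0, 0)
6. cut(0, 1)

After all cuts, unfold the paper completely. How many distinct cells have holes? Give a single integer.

Op 1 fold_down: fold axis h@2; visible region now rows[2,4) x cols[0,8) = 2x8
Op 2 fold_right: fold axis v@4; visible region now rows[2,4) x cols[4,8) = 2x4
Op 3 fold_up: fold axis h@3; visible region now rows[2,3) x cols[4,8) = 1x4
Op 4 fold_right: fold axis v@6; visible region now rows[2,3) x cols[6,8) = 1x2
Op 5 cut(0, 0): punch at orig (2,6); cuts so far [(2, 6)]; region rows[2,3) x cols[6,8) = 1x2
Op 6 cut(0, 1): punch at orig (2,7); cuts so far [(2, 6), (2, 7)]; region rows[2,3) x cols[6,8) = 1x2
Unfold 1 (reflect across v@6): 4 holes -> [(2, 4), (2, 5), (2, 6), (2, 7)]
Unfold 2 (reflect across h@3): 8 holes -> [(2, 4), (2, 5), (2, 6), (2, 7), (3, 4), (3, 5), (3, 6), (3, 7)]
Unfold 3 (reflect across v@4): 16 holes -> [(2, 0), (2, 1), (2, 2), (2, 3), (2, 4), (2, 5), (2, 6), (2, 7), (3, 0), (3, 1), (3, 2), (3, 3), (3, 4), (3, 5), (3, 6), (3, 7)]
Unfold 4 (reflect across h@2): 32 holes -> [(0, 0), (0, 1), (0, 2), (0, 3), (0, 4), (0, 5), (0, 6), (0, 7), (1, 0), (1, 1), (1, 2), (1, 3), (1, 4), (1, 5), (1, 6), (1, 7), (2, 0), (2, 1), (2, 2), (2, 3), (2, 4), (2, 5), (2, 6), (2, 7), (3, 0), (3, 1), (3, 2), (3, 3), (3, 4), (3, 5), (3, 6), (3, 7)]

Answer: 32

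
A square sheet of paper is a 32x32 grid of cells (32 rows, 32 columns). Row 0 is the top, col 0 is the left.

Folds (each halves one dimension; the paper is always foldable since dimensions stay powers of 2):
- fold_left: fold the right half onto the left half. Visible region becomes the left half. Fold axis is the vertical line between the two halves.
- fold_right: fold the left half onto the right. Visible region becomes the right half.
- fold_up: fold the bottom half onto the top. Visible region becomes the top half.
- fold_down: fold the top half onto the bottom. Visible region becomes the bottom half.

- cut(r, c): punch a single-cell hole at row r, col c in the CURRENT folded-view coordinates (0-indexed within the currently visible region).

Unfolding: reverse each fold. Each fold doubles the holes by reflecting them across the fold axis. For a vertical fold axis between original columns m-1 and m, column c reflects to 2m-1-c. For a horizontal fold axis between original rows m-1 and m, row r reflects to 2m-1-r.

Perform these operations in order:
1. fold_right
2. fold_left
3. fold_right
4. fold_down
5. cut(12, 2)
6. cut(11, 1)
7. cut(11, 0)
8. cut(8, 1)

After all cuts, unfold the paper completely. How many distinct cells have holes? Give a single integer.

Op 1 fold_right: fold axis v@16; visible region now rows[0,32) x cols[16,32) = 32x16
Op 2 fold_left: fold axis v@24; visible region now rows[0,32) x cols[16,24) = 32x8
Op 3 fold_right: fold axis v@20; visible region now rows[0,32) x cols[20,24) = 32x4
Op 4 fold_down: fold axis h@16; visible region now rows[16,32) x cols[20,24) = 16x4
Op 5 cut(12, 2): punch at orig (28,22); cuts so far [(28, 22)]; region rows[16,32) x cols[20,24) = 16x4
Op 6 cut(11, 1): punch at orig (27,21); cuts so far [(27, 21), (28, 22)]; region rows[16,32) x cols[20,24) = 16x4
Op 7 cut(11, 0): punch at orig (27,20); cuts so far [(27, 20), (27, 21), (28, 22)]; region rows[16,32) x cols[20,24) = 16x4
Op 8 cut(8, 1): punch at orig (24,21); cuts so far [(24, 21), (27, 20), (27, 21), (28, 22)]; region rows[16,32) x cols[20,24) = 16x4
Unfold 1 (reflect across h@16): 8 holes -> [(3, 22), (4, 20), (4, 21), (7, 21), (24, 21), (27, 20), (27, 21), (28, 22)]
Unfold 2 (reflect across v@20): 16 holes -> [(3, 17), (3, 22), (4, 18), (4, 19), (4, 20), (4, 21), (7, 18), (7, 21), (24, 18), (24, 21), (27, 18), (27, 19), (27, 20), (27, 21), (28, 17), (28, 22)]
Unfold 3 (reflect across v@24): 32 holes -> [(3, 17), (3, 22), (3, 25), (3, 30), (4, 18), (4, 19), (4, 20), (4, 21), (4, 26), (4, 27), (4, 28), (4, 29), (7, 18), (7, 21), (7, 26), (7, 29), (24, 18), (24, 21), (24, 26), (24, 29), (27, 18), (27, 19), (27, 20), (27, 21), (27, 26), (27, 27), (27, 28), (27, 29), (28, 17), (28, 22), (28, 25), (28, 30)]
Unfold 4 (reflect across v@16): 64 holes -> [(3, 1), (3, 6), (3, 9), (3, 14), (3, 17), (3, 22), (3, 25), (3, 30), (4, 2), (4, 3), (4, 4), (4, 5), (4, 10), (4, 11), (4, 12), (4, 13), (4, 18), (4, 19), (4, 20), (4, 21), (4, 26), (4, 27), (4, 28), (4, 29), (7, 2), (7, 5), (7, 10), (7, 13), (7, 18), (7, 21), (7, 26), (7, 29), (24, 2), (24, 5), (24, 10), (24, 13), (24, 18), (24, 21), (24, 26), (24, 29), (27, 2), (27, 3), (27, 4), (27, 5), (27, 10), (27, 11), (27, 12), (27, 13), (27, 18), (27, 19), (27, 20), (27, 21), (27, 26), (27, 27), (27, 28), (27, 29), (28, 1), (28, 6), (28, 9), (28, 14), (28, 17), (28, 22), (28, 25), (28, 30)]

Answer: 64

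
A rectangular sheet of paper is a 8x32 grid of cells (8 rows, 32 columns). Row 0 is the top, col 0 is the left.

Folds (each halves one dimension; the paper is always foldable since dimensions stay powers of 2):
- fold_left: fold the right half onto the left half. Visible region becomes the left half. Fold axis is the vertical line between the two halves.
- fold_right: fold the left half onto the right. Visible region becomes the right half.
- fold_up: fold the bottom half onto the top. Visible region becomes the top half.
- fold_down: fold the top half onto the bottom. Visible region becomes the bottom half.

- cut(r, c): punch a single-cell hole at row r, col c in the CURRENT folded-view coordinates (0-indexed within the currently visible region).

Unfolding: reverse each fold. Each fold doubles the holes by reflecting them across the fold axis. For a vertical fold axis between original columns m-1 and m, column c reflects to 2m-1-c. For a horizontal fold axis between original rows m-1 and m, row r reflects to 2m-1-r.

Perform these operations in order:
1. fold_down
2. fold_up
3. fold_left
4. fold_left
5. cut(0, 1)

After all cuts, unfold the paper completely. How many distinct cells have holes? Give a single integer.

Op 1 fold_down: fold axis h@4; visible region now rows[4,8) x cols[0,32) = 4x32
Op 2 fold_up: fold axis h@6; visible region now rows[4,6) x cols[0,32) = 2x32
Op 3 fold_left: fold axis v@16; visible region now rows[4,6) x cols[0,16) = 2x16
Op 4 fold_left: fold axis v@8; visible region now rows[4,6) x cols[0,8) = 2x8
Op 5 cut(0, 1): punch at orig (4,1); cuts so far [(4, 1)]; region rows[4,6) x cols[0,8) = 2x8
Unfold 1 (reflect across v@8): 2 holes -> [(4, 1), (4, 14)]
Unfold 2 (reflect across v@16): 4 holes -> [(4, 1), (4, 14), (4, 17), (4, 30)]
Unfold 3 (reflect across h@6): 8 holes -> [(4, 1), (4, 14), (4, 17), (4, 30), (7, 1), (7, 14), (7, 17), (7, 30)]
Unfold 4 (reflect across h@4): 16 holes -> [(0, 1), (0, 14), (0, 17), (0, 30), (3, 1), (3, 14), (3, 17), (3, 30), (4, 1), (4, 14), (4, 17), (4, 30), (7, 1), (7, 14), (7, 17), (7, 30)]

Answer: 16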